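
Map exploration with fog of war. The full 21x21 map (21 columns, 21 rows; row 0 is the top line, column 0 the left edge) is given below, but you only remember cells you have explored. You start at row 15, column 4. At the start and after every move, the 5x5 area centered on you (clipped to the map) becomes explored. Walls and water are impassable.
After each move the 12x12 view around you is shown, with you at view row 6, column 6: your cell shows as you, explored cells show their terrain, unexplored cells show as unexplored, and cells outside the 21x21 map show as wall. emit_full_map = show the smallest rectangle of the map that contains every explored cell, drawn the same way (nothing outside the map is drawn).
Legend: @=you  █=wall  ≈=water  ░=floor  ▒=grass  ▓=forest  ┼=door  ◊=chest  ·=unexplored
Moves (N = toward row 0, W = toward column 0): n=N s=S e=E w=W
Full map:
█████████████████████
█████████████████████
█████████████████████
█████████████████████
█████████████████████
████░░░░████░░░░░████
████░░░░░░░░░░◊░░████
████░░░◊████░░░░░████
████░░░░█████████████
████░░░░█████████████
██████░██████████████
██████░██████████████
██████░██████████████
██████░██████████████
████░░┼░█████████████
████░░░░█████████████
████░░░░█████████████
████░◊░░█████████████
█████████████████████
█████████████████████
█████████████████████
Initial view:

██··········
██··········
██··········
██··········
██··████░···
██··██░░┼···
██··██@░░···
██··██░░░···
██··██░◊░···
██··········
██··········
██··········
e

█···········
█···········
█···········
█···········
█··████░█···
█··██░░┼░···
█··██░@░░···
█··██░░░░···
█··██░◊░░···
█···········
█···········
█···········

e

············
············
············
············
··████░██···
··██░░┼░█···
··██░░@░█···
··██░░░░█···
··██░◊░░█···
············
············
············

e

············
············
············
············
·████░███···
·██░░┼░██···
·██░░░@██···
·██░░░░██···
·██░◊░░██···
············
············
············

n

············
············
············
············
····█░███···
·████░███···
·██░░┼@██···
·██░░░░██···
·██░░░░██···
·██░◊░░██···
············
············

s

············
············
············
····█░███···
·████░███···
·██░░┼░██···
·██░░░@██···
·██░░░░██···
·██░◊░░██···
············
············
············

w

············
············
············
·····█░███··
··████░███··
··██░░┼░██··
··██░░@░██··
··██░░░░██··
··██░◊░░██··
············
············
············

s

············
············
·····█░███··
··████░███··
··██░░┼░██··
··██░░░░██··
··██░░@░██··
··██░◊░░██··
····█████···
············
············
████████████

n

············
············
············
·····█░███··
··████░███··
··██░░┼░██··
··██░░@░██··
··██░░░░██··
··██░◊░░██··
····█████···
············
············

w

█···········
█···········
█···········
█·····█░███·
█··████░███·
█··██░░┼░██·
█··██░@░░██·
█··██░░░░██·
█··██░◊░░██·
█····█████··
█···········
█···········

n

█···········
█···········
█···········
█···········
█···███░███·
█··████░███·
█··██░@┼░██·
█··██░░░░██·
█··██░░░░██·
█··██░◊░░██·
█····█████··
█···········

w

██··········
██··········
██··········
██··········
██··████░███
██··████░███
██··██@░┼░██
██··██░░░░██
██··██░░░░██
██··██░◊░░██
██····█████·
██··········

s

██··········
██··········
██··········
██··████░███
██··████░███
██··██░░┼░██
██··██@░░░██
██··██░░░░██
██··██░◊░░██
██····█████·
██··········
██··········

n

██··········
██··········
██··········
██··········
██··████░███
██··████░███
██··██@░┼░██
██··██░░░░██
██··██░░░░██
██··██░◊░░██
██····█████·
██··········

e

█···········
█···········
█···········
█···········
█··████░███·
█··████░███·
█··██░@┼░██·
█··██░░░░██·
█··██░░░░██·
█··██░◊░░██·
█····█████··
█···········

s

█···········
█···········
█···········
█··████░███·
█··████░███·
█··██░░┼░██·
█··██░@░░██·
█··██░░░░██·
█··██░◊░░██·
█····█████··
█···········
█···········

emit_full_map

████░███
████░███
██░░┼░██
██░@░░██
██░░░░██
██░◊░░██
··█████·

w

██··········
██··········
██··········
██··████░███
██··████░███
██··██░░┼░██
██··██@░░░██
██··██░░░░██
██··██░◊░░██
██····█████·
██··········
██··········

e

█···········
█···········
█···········
█··████░███·
█··████░███·
█··██░░┼░██·
█··██░@░░██·
█··██░░░░██·
█··██░◊░░██·
█····█████··
█···········
█···········

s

█···········
█···········
█··████░███·
█··████░███·
█··██░░┼░██·
█··██░░░░██·
█··██░@░░██·
█··██░◊░░██·
█···██████··
█···········
█···········
████████████

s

█···········
█··████░███·
█··████░███·
█··██░░┼░██·
█··██░░░░██·
█··██░░░░██·
█··██░@░░██·
█···██████··
█···█████···
█···········
████████████
████████████

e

············
··████░███··
··████░███··
··██░░┼░██··
··██░░░░██··
··██░░░░██··
··██░◊@░██··
···██████···
···██████···
············
████████████
████████████

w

█···········
█··████░███·
█··████░███·
█··██░░┼░██·
█··██░░░░██·
█··██░░░░██·
█··██░@░░██·
█···██████··
█···██████··
█···········
████████████
████████████

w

██··········
██··████░███
██··████░███
██··██░░┼░██
██··██░░░░██
██··██░░░░██
██··██@◊░░██
██··███████·
██··███████·
██··········
████████████
████████████

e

█···········
█··████░███·
█··████░███·
█··██░░┼░██·
█··██░░░░██·
█··██░░░░██·
█··██░@░░██·
█··███████··
█··███████··
█···········
████████████
████████████

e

············
··████░███··
··████░███··
··██░░┼░██··
··██░░░░██··
··██░░░░██··
··██░◊@░██··
··███████···
··███████···
············
████████████
████████████

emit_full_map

████░███
████░███
██░░┼░██
██░░░░██
██░░░░██
██░◊@░██
███████·
███████·

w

█···········
█··████░███·
█··████░███·
█··██░░┼░██·
█··██░░░░██·
█··██░░░░██·
█··██░@░░██·
█··███████··
█··███████··
█···········
████████████
████████████

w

██··········
██··████░███
██··████░███
██··██░░┼░██
██··██░░░░██
██··██░░░░██
██··██@◊░░██
██··███████·
██··███████·
██··········
████████████
████████████


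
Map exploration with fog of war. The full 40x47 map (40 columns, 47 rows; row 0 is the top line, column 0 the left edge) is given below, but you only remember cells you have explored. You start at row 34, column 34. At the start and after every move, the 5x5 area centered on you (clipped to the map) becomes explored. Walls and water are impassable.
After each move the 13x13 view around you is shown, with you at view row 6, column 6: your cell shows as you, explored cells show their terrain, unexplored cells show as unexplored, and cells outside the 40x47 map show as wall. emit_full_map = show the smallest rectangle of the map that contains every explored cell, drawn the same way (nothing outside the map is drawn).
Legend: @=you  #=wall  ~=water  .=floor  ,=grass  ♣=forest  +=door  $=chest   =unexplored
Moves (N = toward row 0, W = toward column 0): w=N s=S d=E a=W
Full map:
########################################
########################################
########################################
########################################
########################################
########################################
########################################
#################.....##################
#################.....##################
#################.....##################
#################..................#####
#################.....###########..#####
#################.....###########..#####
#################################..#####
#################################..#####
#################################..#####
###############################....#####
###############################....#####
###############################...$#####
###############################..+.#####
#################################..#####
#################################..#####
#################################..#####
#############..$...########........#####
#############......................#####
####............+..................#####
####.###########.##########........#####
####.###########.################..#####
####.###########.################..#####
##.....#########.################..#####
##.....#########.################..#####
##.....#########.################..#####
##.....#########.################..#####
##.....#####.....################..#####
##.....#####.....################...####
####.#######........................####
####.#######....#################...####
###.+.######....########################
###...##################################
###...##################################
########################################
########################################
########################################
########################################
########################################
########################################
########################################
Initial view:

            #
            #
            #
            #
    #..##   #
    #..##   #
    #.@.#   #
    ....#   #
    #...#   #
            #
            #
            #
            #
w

            #
            #
            #
            #
    #..##   #
    #..##   #
    #.@##   #
    #...#   #
    ....#   #
    #...#   #
            #
            #
            #

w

            #
            #
            #
            #
    #..##   #
    #..##   #
    #.@##   #
    #..##   #
    #...#   #
    ....#   #
    #...#   #
            #
            #

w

            #
            #
            #
            #
    #..##   #
    #..##   #
    #.@##   #
    #..##   #
    #..##   #
    #...#   #
    ....#   #
    #...#   #
            #

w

            #
            #
            #
            #
    #..##   #
    #..##   #
    #.@##   #
    #..##   #
    #..##   #
    #..##   #
    #...#   #
    ....#   #
    #...#   #

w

            #
            #
            #
            #
    #..##   #
    #..##   #
    #.@##   #
    #..##   #
    #..##   #
    #..##   #
    #..##   #
    #...#   #
    ....#   #

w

            #
            #
            #
            #
    ...##   #
    #..##   #
    #.@##   #
    #..##   #
    #..##   #
    #..##   #
    #..##   #
    #..##   #
    #...#   #

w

            #
            #
            #
            #
    ...##   #
    ...##   #
    #.@##   #
    #..##   #
    #..##   #
    #..##   #
    #..##   #
    #..##   #
    #..##   #

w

            #
            #
            #
            #
    ...##   #
    ...##   #
    ..@##   #
    #..##   #
    #..##   #
    #..##   #
    #..##   #
    #..##   #
    #..##   #

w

            #
            #
            #
            #
    ...##   #
    ...##   #
    ..@##   #
    ...##   #
    #..##   #
    #..##   #
    #..##   #
    #..##   #
    #..##   #

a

             
             
             
             
    ....##   
    ....##   
    ..@.##   
    ....##   
    ##..##   
     #..##   
     #..##   
     #..##   
     #..##   

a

             
             
             
             
    .....##  
    .....##  
    ..@..##  
    .....##  
    ###..##  
      #..##  
      #..##  
      #..##  
      #..##  

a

             
             
             
             
    ......## 
    ......## 
    ..@...## 
    ......## 
    ####..## 
       #..## 
       #..## 
       #..## 
       #..## 

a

             
             
             
             
    .......##
    .......##
    ..@....##
    .......##
    #####..##
        #..##
        #..##
        #..##
        #..##

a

             
             
             
             
    ........#
    ........#
    ..@.....#
    ........#
    ######..#
         #..#
         #..#
         #..#
         #..#

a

             
             
             
             
    #........
    .........
    ..@......
    #........
    #######..
          #..
          #..
          #..
          #..

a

             
             
             
             
    ##.......
    .........
    ..@......
    ##.......
    ########.
           #.
           #.
           #.
           #.

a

             
             
             
             
    ###......
    .........
    ..@......
    ###......
    #########
            #
            #
            #
            #

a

             
             
             
             
    ####.....
    .........
    ..@......
    ####.....
    #########
             
             
             
             

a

             
             
             
             
    #####....
    .........
    ..@......
    #####....
    #########
             
             
             
             

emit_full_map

#####........##
.............##
..@..........##
#####........##
###########..##
          #..##
          #..##
          #..##
          #..##
          #..##
          #..##
          #...#
          ....#
          #...#


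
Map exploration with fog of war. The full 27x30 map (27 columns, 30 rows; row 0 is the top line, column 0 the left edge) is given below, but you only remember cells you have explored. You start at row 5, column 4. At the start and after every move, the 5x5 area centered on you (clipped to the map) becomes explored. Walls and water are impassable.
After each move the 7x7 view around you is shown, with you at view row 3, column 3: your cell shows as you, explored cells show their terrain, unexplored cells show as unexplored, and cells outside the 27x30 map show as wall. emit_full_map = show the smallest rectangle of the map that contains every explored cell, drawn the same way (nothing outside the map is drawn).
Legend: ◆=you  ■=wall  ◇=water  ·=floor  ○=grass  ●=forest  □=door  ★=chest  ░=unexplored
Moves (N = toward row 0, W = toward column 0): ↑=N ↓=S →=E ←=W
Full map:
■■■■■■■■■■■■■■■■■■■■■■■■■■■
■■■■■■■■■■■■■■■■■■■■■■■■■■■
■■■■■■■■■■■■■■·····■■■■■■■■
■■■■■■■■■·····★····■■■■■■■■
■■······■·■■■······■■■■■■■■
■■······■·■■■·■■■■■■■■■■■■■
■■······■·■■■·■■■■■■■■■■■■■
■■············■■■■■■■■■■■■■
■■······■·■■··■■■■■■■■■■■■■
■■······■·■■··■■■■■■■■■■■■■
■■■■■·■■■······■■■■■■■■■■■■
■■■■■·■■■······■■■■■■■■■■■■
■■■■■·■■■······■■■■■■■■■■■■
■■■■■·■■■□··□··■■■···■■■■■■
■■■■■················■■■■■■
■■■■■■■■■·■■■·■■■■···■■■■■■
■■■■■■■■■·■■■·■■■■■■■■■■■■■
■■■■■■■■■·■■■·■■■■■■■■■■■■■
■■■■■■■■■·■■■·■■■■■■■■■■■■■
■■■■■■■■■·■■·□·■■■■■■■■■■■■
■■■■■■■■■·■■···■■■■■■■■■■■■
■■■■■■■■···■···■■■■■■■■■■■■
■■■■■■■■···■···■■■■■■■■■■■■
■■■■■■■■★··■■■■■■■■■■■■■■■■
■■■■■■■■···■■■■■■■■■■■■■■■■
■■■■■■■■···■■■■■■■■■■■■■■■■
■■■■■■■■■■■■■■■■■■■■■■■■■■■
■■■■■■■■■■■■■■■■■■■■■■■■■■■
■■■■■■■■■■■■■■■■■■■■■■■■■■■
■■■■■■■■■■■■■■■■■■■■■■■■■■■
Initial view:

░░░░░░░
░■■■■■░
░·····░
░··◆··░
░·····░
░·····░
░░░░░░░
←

░░░░░░░
░■■■■■■
░■·····
░■·◆···
░■·····
░■·····
░░░░░░░

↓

░■■■■■■
░■·····
░■·····
░■·◆···
░■·····
░■····░
░░░░░░░

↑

░░░░░░░
░■■■■■■
░■·····
░■·◆···
░■·····
░■·····
░■····░

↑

░░░░░░░
░■■■■■░
░■■■■■■
░■·◆···
░■·····
░■·····
░■·····

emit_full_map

■■■■■░
■■■■■■
■·◆···
■·····
■·····
■·····
■····░

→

░░░░░░░
■■■■■■░
■■■■■■░
■··◆··░
■·····░
■·····░
■·····░

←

░░░░░░░
░■■■■■■
░■■■■■■
░■·◆···
░■·····
░■·····
░■·····

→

░░░░░░░
■■■■■■░
■■■■■■░
■··◆··░
■·····░
■·····░
■·····░

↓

■■■■■■░
■■■■■■░
■·····░
■··◆··░
■·····░
■·····░
■····░░


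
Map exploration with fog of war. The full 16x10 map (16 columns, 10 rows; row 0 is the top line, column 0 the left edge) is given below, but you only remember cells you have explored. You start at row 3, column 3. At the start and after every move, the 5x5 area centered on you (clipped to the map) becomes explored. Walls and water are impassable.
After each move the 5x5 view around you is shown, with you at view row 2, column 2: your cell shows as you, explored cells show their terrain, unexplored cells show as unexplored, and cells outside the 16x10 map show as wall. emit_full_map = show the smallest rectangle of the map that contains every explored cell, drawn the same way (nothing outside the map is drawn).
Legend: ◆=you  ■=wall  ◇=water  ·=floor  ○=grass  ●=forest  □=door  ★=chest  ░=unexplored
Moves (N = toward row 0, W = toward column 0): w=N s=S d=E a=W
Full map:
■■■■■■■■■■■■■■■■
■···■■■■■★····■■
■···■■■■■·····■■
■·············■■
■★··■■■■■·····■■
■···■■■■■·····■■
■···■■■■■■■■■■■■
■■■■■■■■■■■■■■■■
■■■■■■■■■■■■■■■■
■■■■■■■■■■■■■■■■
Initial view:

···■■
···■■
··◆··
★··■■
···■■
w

■■■■■
···■■
··◆■■
·····
★··■■

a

■■■■■
■···■
■·◆·■
■····
■★··■

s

■···■
■···■
■·◆··
■★··■
■···■

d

···■■
···■■
··◆··
★··■■
···■■

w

■■■■■
···■■
··◆■■
·····
★··■■

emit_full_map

■■■■■■
■···■■
■··◆■■
■·····
■★··■■
■···■■

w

■■■■■
■■■■■
··◆■■
···■■
·····


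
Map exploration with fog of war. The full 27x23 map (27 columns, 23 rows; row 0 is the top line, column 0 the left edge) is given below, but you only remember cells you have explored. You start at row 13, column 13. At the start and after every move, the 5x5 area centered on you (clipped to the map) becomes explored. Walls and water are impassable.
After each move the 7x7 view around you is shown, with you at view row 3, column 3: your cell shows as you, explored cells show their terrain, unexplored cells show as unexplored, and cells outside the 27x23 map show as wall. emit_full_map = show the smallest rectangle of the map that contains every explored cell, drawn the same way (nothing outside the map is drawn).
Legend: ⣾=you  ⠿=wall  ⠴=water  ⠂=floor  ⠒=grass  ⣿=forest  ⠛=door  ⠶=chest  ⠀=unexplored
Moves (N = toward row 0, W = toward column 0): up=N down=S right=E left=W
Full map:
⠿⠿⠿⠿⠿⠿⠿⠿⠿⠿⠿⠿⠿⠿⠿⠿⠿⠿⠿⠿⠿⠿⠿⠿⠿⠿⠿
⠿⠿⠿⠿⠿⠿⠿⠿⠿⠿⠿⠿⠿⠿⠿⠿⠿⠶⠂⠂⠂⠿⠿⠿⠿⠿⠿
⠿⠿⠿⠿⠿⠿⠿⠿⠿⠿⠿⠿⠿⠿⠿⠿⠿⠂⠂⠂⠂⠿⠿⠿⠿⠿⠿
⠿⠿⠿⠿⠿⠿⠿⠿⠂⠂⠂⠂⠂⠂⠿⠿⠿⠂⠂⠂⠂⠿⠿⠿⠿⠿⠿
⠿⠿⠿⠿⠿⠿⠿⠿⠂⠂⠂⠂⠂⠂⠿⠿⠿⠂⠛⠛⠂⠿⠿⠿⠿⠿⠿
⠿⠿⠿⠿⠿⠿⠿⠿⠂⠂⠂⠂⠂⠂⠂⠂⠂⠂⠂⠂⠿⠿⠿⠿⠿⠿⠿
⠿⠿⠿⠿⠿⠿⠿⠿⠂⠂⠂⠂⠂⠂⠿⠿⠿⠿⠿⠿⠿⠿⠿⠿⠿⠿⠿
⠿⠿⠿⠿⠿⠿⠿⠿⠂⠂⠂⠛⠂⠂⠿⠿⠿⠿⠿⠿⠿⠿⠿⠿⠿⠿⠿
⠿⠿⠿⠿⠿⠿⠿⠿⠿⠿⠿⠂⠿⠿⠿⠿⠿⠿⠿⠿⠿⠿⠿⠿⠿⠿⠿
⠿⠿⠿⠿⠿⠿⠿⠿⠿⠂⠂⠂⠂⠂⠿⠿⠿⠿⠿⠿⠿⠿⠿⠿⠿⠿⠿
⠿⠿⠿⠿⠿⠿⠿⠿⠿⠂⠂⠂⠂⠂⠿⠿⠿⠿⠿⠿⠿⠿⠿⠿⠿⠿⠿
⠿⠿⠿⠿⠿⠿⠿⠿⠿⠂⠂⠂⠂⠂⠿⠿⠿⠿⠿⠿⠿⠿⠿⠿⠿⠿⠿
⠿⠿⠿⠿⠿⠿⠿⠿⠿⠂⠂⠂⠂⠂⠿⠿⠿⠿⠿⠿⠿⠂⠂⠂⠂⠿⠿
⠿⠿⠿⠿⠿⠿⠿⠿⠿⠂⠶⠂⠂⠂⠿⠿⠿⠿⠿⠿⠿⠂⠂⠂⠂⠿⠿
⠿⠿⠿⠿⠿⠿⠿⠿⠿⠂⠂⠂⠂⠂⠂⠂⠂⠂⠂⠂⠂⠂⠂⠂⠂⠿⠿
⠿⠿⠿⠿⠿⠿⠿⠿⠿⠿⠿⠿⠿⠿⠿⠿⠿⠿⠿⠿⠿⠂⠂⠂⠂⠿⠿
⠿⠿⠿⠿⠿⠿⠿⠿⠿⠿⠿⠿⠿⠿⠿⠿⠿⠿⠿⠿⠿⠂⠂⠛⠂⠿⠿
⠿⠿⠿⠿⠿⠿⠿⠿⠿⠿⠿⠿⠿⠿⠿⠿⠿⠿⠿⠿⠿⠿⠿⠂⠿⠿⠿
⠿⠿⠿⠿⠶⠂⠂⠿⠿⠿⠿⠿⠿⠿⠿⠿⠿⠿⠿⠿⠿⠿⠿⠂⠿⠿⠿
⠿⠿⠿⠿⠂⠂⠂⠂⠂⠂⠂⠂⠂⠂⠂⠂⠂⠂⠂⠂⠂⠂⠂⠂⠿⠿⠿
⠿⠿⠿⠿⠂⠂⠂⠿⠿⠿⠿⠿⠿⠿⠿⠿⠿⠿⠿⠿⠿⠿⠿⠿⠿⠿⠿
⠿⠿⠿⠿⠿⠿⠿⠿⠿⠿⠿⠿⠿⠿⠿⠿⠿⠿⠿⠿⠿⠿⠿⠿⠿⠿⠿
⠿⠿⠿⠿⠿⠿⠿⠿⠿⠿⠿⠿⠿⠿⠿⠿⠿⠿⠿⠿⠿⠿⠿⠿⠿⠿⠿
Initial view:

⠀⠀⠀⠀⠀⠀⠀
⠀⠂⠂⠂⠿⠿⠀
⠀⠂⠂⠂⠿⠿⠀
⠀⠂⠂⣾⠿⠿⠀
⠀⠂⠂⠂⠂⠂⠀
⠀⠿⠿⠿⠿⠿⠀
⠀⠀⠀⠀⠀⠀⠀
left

⠀⠀⠀⠀⠀⠀⠀
⠀⠂⠂⠂⠂⠿⠿
⠀⠂⠂⠂⠂⠿⠿
⠀⠶⠂⣾⠂⠿⠿
⠀⠂⠂⠂⠂⠂⠂
⠀⠿⠿⠿⠿⠿⠿
⠀⠀⠀⠀⠀⠀⠀

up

⠀⠀⠀⠀⠀⠀⠀
⠀⠂⠂⠂⠂⠿⠀
⠀⠂⠂⠂⠂⠿⠿
⠀⠂⠂⣾⠂⠿⠿
⠀⠶⠂⠂⠂⠿⠿
⠀⠂⠂⠂⠂⠂⠂
⠀⠿⠿⠿⠿⠿⠿

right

⠀⠀⠀⠀⠀⠀⠀
⠂⠂⠂⠂⠿⠿⠀
⠂⠂⠂⠂⠿⠿⠀
⠂⠂⠂⣾⠿⠿⠀
⠶⠂⠂⠂⠿⠿⠀
⠂⠂⠂⠂⠂⠂⠀
⠿⠿⠿⠿⠿⠿⠀

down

⠂⠂⠂⠂⠿⠿⠀
⠂⠂⠂⠂⠿⠿⠀
⠂⠂⠂⠂⠿⠿⠀
⠶⠂⠂⣾⠿⠿⠀
⠂⠂⠂⠂⠂⠂⠀
⠿⠿⠿⠿⠿⠿⠀
⠀⠀⠀⠀⠀⠀⠀

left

⠀⠂⠂⠂⠂⠿⠿
⠀⠂⠂⠂⠂⠿⠿
⠀⠂⠂⠂⠂⠿⠿
⠀⠶⠂⣾⠂⠿⠿
⠀⠂⠂⠂⠂⠂⠂
⠀⠿⠿⠿⠿⠿⠿
⠀⠀⠀⠀⠀⠀⠀

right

⠂⠂⠂⠂⠿⠿⠀
⠂⠂⠂⠂⠿⠿⠀
⠂⠂⠂⠂⠿⠿⠀
⠶⠂⠂⣾⠿⠿⠀
⠂⠂⠂⠂⠂⠂⠀
⠿⠿⠿⠿⠿⠿⠀
⠀⠀⠀⠀⠀⠀⠀

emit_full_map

⠂⠂⠂⠂⠿⠿
⠂⠂⠂⠂⠿⠿
⠂⠂⠂⠂⠿⠿
⠶⠂⠂⣾⠿⠿
⠂⠂⠂⠂⠂⠂
⠿⠿⠿⠿⠿⠿

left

⠀⠂⠂⠂⠂⠿⠿
⠀⠂⠂⠂⠂⠿⠿
⠀⠂⠂⠂⠂⠿⠿
⠀⠶⠂⣾⠂⠿⠿
⠀⠂⠂⠂⠂⠂⠂
⠀⠿⠿⠿⠿⠿⠿
⠀⠀⠀⠀⠀⠀⠀

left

⠀⠀⠂⠂⠂⠂⠿
⠀⠂⠂⠂⠂⠂⠿
⠀⠂⠂⠂⠂⠂⠿
⠀⠂⠶⣾⠂⠂⠿
⠀⠂⠂⠂⠂⠂⠂
⠀⠿⠿⠿⠿⠿⠿
⠀⠀⠀⠀⠀⠀⠀

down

⠀⠂⠂⠂⠂⠂⠿
⠀⠂⠂⠂⠂⠂⠿
⠀⠂⠶⠂⠂⠂⠿
⠀⠂⠂⣾⠂⠂⠂
⠀⠿⠿⠿⠿⠿⠿
⠀⠿⠿⠿⠿⠿⠀
⠀⠀⠀⠀⠀⠀⠀

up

⠀⠀⠂⠂⠂⠂⠿
⠀⠂⠂⠂⠂⠂⠿
⠀⠂⠂⠂⠂⠂⠿
⠀⠂⠶⣾⠂⠂⠿
⠀⠂⠂⠂⠂⠂⠂
⠀⠿⠿⠿⠿⠿⠿
⠀⠿⠿⠿⠿⠿⠀

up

⠀⠀⠀⠀⠀⠀⠀
⠀⠂⠂⠂⠂⠂⠿
⠀⠂⠂⠂⠂⠂⠿
⠀⠂⠂⣾⠂⠂⠿
⠀⠂⠶⠂⠂⠂⠿
⠀⠂⠂⠂⠂⠂⠂
⠀⠿⠿⠿⠿⠿⠿

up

⠀⠀⠀⠀⠀⠀⠀
⠀⠂⠂⠂⠂⠂⠀
⠀⠂⠂⠂⠂⠂⠿
⠀⠂⠂⣾⠂⠂⠿
⠀⠂⠂⠂⠂⠂⠿
⠀⠂⠶⠂⠂⠂⠿
⠀⠂⠂⠂⠂⠂⠂

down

⠀⠂⠂⠂⠂⠂⠀
⠀⠂⠂⠂⠂⠂⠿
⠀⠂⠂⠂⠂⠂⠿
⠀⠂⠂⣾⠂⠂⠿
⠀⠂⠶⠂⠂⠂⠿
⠀⠂⠂⠂⠂⠂⠂
⠀⠿⠿⠿⠿⠿⠿

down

⠀⠂⠂⠂⠂⠂⠿
⠀⠂⠂⠂⠂⠂⠿
⠀⠂⠂⠂⠂⠂⠿
⠀⠂⠶⣾⠂⠂⠿
⠀⠂⠂⠂⠂⠂⠂
⠀⠿⠿⠿⠿⠿⠿
⠀⠿⠿⠿⠿⠿⠀

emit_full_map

⠂⠂⠂⠂⠂⠀⠀
⠂⠂⠂⠂⠂⠿⠿
⠂⠂⠂⠂⠂⠿⠿
⠂⠂⠂⠂⠂⠿⠿
⠂⠶⣾⠂⠂⠿⠿
⠂⠂⠂⠂⠂⠂⠂
⠿⠿⠿⠿⠿⠿⠿
⠿⠿⠿⠿⠿⠀⠀

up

⠀⠂⠂⠂⠂⠂⠀
⠀⠂⠂⠂⠂⠂⠿
⠀⠂⠂⠂⠂⠂⠿
⠀⠂⠂⣾⠂⠂⠿
⠀⠂⠶⠂⠂⠂⠿
⠀⠂⠂⠂⠂⠂⠂
⠀⠿⠿⠿⠿⠿⠿

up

⠀⠀⠀⠀⠀⠀⠀
⠀⠂⠂⠂⠂⠂⠀
⠀⠂⠂⠂⠂⠂⠿
⠀⠂⠂⣾⠂⠂⠿
⠀⠂⠂⠂⠂⠂⠿
⠀⠂⠶⠂⠂⠂⠿
⠀⠂⠂⠂⠂⠂⠂


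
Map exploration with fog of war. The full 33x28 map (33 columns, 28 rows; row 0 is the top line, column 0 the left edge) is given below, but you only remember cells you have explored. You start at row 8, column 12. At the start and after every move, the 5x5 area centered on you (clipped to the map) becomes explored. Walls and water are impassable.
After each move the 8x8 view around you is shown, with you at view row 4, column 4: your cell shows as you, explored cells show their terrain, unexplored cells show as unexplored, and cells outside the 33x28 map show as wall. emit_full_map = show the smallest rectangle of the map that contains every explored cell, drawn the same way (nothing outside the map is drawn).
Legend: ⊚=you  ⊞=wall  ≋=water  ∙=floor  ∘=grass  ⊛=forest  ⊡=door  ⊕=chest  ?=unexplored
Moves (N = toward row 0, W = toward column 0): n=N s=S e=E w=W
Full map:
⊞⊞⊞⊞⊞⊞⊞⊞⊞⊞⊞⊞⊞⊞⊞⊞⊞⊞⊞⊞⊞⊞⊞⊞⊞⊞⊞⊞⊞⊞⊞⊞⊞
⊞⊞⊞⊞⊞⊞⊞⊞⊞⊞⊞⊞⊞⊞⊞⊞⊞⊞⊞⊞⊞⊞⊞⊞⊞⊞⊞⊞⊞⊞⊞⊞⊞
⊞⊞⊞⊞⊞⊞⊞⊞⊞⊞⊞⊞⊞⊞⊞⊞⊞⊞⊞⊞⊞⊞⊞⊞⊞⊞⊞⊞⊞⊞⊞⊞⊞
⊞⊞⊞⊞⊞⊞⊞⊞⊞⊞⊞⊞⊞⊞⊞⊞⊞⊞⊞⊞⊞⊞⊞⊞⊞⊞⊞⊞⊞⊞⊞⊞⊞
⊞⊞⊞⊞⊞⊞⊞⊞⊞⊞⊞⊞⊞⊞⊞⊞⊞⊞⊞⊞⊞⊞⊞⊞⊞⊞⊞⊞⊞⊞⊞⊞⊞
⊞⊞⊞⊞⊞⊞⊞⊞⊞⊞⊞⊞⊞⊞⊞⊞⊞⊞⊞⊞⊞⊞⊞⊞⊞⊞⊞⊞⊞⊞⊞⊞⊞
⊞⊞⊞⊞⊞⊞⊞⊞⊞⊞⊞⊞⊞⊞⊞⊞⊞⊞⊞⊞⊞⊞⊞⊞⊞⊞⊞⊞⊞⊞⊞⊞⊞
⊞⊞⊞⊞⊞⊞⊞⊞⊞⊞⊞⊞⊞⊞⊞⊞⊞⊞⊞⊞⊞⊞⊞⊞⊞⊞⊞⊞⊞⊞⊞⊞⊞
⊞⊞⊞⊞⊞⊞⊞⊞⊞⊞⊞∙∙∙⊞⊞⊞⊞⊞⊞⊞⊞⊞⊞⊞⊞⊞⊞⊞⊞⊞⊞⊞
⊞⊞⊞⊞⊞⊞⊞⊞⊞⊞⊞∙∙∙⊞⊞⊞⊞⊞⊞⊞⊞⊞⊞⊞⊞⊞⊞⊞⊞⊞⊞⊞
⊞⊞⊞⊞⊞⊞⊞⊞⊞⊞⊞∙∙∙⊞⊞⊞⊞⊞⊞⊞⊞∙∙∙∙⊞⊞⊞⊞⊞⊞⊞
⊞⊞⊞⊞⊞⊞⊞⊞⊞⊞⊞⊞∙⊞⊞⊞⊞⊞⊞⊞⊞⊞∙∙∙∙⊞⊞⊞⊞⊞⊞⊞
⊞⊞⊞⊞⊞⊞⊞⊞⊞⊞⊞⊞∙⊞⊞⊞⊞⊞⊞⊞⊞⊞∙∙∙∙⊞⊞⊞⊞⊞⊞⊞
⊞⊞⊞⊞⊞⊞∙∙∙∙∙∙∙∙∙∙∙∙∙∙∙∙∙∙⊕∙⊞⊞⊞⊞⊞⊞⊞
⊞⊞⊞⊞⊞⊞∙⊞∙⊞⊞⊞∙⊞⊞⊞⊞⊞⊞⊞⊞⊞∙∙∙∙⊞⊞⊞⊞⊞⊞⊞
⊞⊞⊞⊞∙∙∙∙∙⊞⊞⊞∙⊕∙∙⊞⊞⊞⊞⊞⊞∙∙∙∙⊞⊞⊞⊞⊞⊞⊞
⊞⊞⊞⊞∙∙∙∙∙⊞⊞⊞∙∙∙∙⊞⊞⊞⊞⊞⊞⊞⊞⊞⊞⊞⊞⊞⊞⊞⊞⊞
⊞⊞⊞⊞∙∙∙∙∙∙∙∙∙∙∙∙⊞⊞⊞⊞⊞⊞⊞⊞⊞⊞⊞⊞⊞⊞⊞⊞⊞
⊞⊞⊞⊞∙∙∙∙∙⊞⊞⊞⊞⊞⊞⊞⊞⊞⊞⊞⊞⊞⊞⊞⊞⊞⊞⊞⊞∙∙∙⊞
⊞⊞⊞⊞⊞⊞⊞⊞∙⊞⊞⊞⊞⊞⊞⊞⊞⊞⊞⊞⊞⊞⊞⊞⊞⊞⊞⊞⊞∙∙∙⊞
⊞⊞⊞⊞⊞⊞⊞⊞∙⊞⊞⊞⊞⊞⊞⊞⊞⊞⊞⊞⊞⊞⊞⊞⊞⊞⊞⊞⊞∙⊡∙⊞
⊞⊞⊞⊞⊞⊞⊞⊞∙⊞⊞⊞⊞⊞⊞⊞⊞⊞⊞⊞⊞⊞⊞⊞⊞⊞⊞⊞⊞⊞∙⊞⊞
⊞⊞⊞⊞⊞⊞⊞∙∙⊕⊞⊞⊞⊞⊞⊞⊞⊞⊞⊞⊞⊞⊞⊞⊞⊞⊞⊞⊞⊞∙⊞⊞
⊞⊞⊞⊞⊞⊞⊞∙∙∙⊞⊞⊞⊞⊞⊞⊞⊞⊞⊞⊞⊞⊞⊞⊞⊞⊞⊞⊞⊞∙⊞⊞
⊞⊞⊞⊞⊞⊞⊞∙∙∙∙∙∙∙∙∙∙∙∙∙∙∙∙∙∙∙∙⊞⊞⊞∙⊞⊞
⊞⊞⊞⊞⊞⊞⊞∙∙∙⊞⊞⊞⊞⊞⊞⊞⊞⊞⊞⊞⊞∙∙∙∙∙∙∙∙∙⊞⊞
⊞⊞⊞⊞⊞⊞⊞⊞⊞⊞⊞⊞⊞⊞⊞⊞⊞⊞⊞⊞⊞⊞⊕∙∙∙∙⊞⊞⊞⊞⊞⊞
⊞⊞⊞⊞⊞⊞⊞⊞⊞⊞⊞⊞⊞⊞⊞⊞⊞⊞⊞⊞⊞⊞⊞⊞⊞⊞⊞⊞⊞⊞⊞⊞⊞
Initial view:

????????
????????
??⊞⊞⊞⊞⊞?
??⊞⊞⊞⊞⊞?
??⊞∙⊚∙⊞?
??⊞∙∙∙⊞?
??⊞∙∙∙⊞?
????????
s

????????
??⊞⊞⊞⊞⊞?
??⊞⊞⊞⊞⊞?
??⊞∙∙∙⊞?
??⊞∙⊚∙⊞?
??⊞∙∙∙⊞?
??⊞⊞∙⊞⊞?
????????

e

????????
?⊞⊞⊞⊞⊞??
?⊞⊞⊞⊞⊞⊞?
?⊞∙∙∙⊞⊞?
?⊞∙∙⊚⊞⊞?
?⊞∙∙∙⊞⊞?
?⊞⊞∙⊞⊞⊞?
????????

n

????????
????????
?⊞⊞⊞⊞⊞⊞?
?⊞⊞⊞⊞⊞⊞?
?⊞∙∙⊚⊞⊞?
?⊞∙∙∙⊞⊞?
?⊞∙∙∙⊞⊞?
?⊞⊞∙⊞⊞⊞?

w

????????
????????
??⊞⊞⊞⊞⊞⊞
??⊞⊞⊞⊞⊞⊞
??⊞∙⊚∙⊞⊞
??⊞∙∙∙⊞⊞
??⊞∙∙∙⊞⊞
??⊞⊞∙⊞⊞⊞

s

????????
??⊞⊞⊞⊞⊞⊞
??⊞⊞⊞⊞⊞⊞
??⊞∙∙∙⊞⊞
??⊞∙⊚∙⊞⊞
??⊞∙∙∙⊞⊞
??⊞⊞∙⊞⊞⊞
????????

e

????????
?⊞⊞⊞⊞⊞⊞?
?⊞⊞⊞⊞⊞⊞?
?⊞∙∙∙⊞⊞?
?⊞∙∙⊚⊞⊞?
?⊞∙∙∙⊞⊞?
?⊞⊞∙⊞⊞⊞?
????????

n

????????
????????
?⊞⊞⊞⊞⊞⊞?
?⊞⊞⊞⊞⊞⊞?
?⊞∙∙⊚⊞⊞?
?⊞∙∙∙⊞⊞?
?⊞∙∙∙⊞⊞?
?⊞⊞∙⊞⊞⊞?

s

????????
?⊞⊞⊞⊞⊞⊞?
?⊞⊞⊞⊞⊞⊞?
?⊞∙∙∙⊞⊞?
?⊞∙∙⊚⊞⊞?
?⊞∙∙∙⊞⊞?
?⊞⊞∙⊞⊞⊞?
????????

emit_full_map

⊞⊞⊞⊞⊞⊞
⊞⊞⊞⊞⊞⊞
⊞∙∙∙⊞⊞
⊞∙∙⊚⊞⊞
⊞∙∙∙⊞⊞
⊞⊞∙⊞⊞⊞

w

????????
??⊞⊞⊞⊞⊞⊞
??⊞⊞⊞⊞⊞⊞
??⊞∙∙∙⊞⊞
??⊞∙⊚∙⊞⊞
??⊞∙∙∙⊞⊞
??⊞⊞∙⊞⊞⊞
????????

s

??⊞⊞⊞⊞⊞⊞
??⊞⊞⊞⊞⊞⊞
??⊞∙∙∙⊞⊞
??⊞∙∙∙⊞⊞
??⊞∙⊚∙⊞⊞
??⊞⊞∙⊞⊞⊞
??⊞⊞∙⊞⊞?
????????

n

????????
??⊞⊞⊞⊞⊞⊞
??⊞⊞⊞⊞⊞⊞
??⊞∙∙∙⊞⊞
??⊞∙⊚∙⊞⊞
??⊞∙∙∙⊞⊞
??⊞⊞∙⊞⊞⊞
??⊞⊞∙⊞⊞?

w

????????
???⊞⊞⊞⊞⊞
??⊞⊞⊞⊞⊞⊞
??⊞⊞∙∙∙⊞
??⊞⊞⊚∙∙⊞
??⊞⊞∙∙∙⊞
??⊞⊞⊞∙⊞⊞
???⊞⊞∙⊞⊞

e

????????
??⊞⊞⊞⊞⊞⊞
?⊞⊞⊞⊞⊞⊞⊞
?⊞⊞∙∙∙⊞⊞
?⊞⊞∙⊚∙⊞⊞
?⊞⊞∙∙∙⊞⊞
?⊞⊞⊞∙⊞⊞⊞
??⊞⊞∙⊞⊞?

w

????????
???⊞⊞⊞⊞⊞
??⊞⊞⊞⊞⊞⊞
??⊞⊞∙∙∙⊞
??⊞⊞⊚∙∙⊞
??⊞⊞∙∙∙⊞
??⊞⊞⊞∙⊞⊞
???⊞⊞∙⊞⊞

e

????????
??⊞⊞⊞⊞⊞⊞
?⊞⊞⊞⊞⊞⊞⊞
?⊞⊞∙∙∙⊞⊞
?⊞⊞∙⊚∙⊞⊞
?⊞⊞∙∙∙⊞⊞
?⊞⊞⊞∙⊞⊞⊞
??⊞⊞∙⊞⊞?

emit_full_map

?⊞⊞⊞⊞⊞⊞
⊞⊞⊞⊞⊞⊞⊞
⊞⊞∙∙∙⊞⊞
⊞⊞∙⊚∙⊞⊞
⊞⊞∙∙∙⊞⊞
⊞⊞⊞∙⊞⊞⊞
?⊞⊞∙⊞⊞?

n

????????
????????
??⊞⊞⊞⊞⊞⊞
?⊞⊞⊞⊞⊞⊞⊞
?⊞⊞∙⊚∙⊞⊞
?⊞⊞∙∙∙⊞⊞
?⊞⊞∙∙∙⊞⊞
?⊞⊞⊞∙⊞⊞⊞

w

????????
????????
??⊞⊞⊞⊞⊞⊞
??⊞⊞⊞⊞⊞⊞
??⊞⊞⊚∙∙⊞
??⊞⊞∙∙∙⊞
??⊞⊞∙∙∙⊞
??⊞⊞⊞∙⊞⊞

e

????????
????????
?⊞⊞⊞⊞⊞⊞⊞
?⊞⊞⊞⊞⊞⊞⊞
?⊞⊞∙⊚∙⊞⊞
?⊞⊞∙∙∙⊞⊞
?⊞⊞∙∙∙⊞⊞
?⊞⊞⊞∙⊞⊞⊞

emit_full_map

⊞⊞⊞⊞⊞⊞⊞
⊞⊞⊞⊞⊞⊞⊞
⊞⊞∙⊚∙⊞⊞
⊞⊞∙∙∙⊞⊞
⊞⊞∙∙∙⊞⊞
⊞⊞⊞∙⊞⊞⊞
?⊞⊞∙⊞⊞?


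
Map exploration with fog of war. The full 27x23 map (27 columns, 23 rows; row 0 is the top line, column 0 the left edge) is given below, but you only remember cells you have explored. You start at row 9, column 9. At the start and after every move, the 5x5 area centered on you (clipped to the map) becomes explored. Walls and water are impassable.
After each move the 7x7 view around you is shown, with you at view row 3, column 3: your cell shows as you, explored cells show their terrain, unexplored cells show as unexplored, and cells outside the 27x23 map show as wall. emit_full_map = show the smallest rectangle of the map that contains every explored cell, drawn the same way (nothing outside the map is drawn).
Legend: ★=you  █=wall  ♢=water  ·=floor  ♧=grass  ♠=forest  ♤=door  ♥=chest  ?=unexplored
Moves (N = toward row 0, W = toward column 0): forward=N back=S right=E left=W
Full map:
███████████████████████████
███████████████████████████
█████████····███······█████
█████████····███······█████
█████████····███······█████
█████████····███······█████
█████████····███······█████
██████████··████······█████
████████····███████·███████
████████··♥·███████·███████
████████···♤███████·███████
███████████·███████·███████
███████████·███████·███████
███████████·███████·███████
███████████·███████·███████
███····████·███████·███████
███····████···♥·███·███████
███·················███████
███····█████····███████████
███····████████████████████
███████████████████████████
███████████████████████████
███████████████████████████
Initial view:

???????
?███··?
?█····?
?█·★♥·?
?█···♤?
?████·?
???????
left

???????
?████··
?██····
?██★·♥·
?██···♤
?█████·
???????

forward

???????
?███··?
?████··
?██★···
?██··♥·
?██···♤
?█████·

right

???????
███···?
████··?
██·★··?
██··♥·?
██···♤?
█████·?

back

███···?
████··?
██····?
██·★♥·?
██···♤?
█████·?
???????

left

?███···
?████··
?██····
?██★·♥·
?██···♤
?█████·
???????

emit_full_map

███···
████··
██····
██★·♥·
██···♤
█████·

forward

???????
?███···
?████··
?██★···
?██··♥·
?██···♤
?█████·

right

???????
███···?
████··?
██·★··?
██··♥·?
██···♤?
█████·?

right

???????
██····?
███··█?
█··★·█?
█··♥·█?
█···♤█?
████·??

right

???????
█····█?
██··██?
···★██?
··♥·██?
···♤██?
███·???

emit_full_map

███····█
████··██
██···★██
██··♥·██
██···♤██
█████·??

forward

???????
?····█?
█····█?
██·★██?
····██?
··♥·██?
···♤██?

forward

???????
?····█?
?····█?
█··★·█?
██··██?
····██?
··♥·██?

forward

???????
?····█?
?····█?
?··★·█?
█····█?
██··██?
····██?

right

???????
····██?
····██?
···★██?
····██?
█··███?
···██??

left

???????
?····██
?····██
?··★·██
█····██
██··███
····██?

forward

???????
?····█?
?····██
?··★·██
?····██
█····██
██··███

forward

???????
?█████?
?····█?
?··★·██
?····██
?····██
█····██

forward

███████
?█████?
?█████?
?··★·█?
?····██
?····██
?····██

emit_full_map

???█████?
???█████?
???··★·█?
???····██
???····██
???····██
███····██
████··███
██····██?
██··♥·██?
██···♤██?
█████·???

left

███████
?██████
?██████
?█·★··█
?█····█
?█····█
??····█

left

███████
?██████
?██████
?██★···
?██····
?██····
???····

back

?██████
?██████
?██····
?██★···
?██····
?██····
███····

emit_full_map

?███████?
?███████?
?██····█?
?██★···██
?██····██
?██····██
███····██
████··███
██····██?
██··♥·██?
██···♤██?
█████·???
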